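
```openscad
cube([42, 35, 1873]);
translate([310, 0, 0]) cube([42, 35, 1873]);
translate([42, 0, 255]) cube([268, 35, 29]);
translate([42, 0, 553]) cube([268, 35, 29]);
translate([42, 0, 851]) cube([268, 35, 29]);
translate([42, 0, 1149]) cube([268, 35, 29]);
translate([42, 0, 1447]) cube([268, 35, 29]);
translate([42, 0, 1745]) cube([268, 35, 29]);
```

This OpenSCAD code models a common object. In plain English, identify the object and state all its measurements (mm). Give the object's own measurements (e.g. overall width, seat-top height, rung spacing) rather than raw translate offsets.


A straight ladder. Two 42×35 mm vertical rails, 1873 mm tall, stand 352 mm apart (outside-to-outside) with their front faces coplanar on the −y side. 6 rungs, each 35 mm deep and 29 mm tall, span between the inner faces of the rails, front faces flush with the rails. The lowest rung's underside is at z = 255 mm and rungs are spaced 298 mm apart (underside to underside).


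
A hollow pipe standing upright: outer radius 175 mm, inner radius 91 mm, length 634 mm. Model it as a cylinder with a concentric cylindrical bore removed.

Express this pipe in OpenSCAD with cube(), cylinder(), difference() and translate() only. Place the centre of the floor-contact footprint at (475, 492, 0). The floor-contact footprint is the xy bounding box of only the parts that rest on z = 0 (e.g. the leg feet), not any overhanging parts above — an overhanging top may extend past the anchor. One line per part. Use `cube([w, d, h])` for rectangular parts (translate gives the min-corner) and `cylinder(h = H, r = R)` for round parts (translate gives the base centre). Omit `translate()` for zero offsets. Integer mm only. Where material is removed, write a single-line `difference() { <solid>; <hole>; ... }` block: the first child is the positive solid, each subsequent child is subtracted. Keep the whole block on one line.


difference() { translate([475, 492, 0]) cylinder(h = 634, r = 175); translate([475, 492, 0]) cylinder(h = 634, r = 91); }


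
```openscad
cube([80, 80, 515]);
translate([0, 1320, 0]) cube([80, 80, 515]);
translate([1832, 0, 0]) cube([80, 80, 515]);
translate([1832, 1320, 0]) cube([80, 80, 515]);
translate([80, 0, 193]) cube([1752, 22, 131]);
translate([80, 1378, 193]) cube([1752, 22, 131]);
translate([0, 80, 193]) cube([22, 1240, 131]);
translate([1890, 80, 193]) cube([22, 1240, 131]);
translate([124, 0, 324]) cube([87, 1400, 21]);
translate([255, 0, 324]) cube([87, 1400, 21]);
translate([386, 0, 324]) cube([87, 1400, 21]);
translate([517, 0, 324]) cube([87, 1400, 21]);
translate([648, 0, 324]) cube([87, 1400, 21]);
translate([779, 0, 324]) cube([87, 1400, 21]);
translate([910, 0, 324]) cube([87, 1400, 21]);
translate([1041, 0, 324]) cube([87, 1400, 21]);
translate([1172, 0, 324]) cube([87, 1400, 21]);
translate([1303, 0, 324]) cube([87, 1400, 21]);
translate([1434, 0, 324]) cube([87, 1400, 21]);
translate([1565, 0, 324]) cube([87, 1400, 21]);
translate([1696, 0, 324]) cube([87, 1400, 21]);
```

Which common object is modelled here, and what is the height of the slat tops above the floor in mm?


A bed frame. The slat-top height is 345 mm.

Four posts, four rails, and a row of slats — a bed frame. Slats sit on the rails at z = 193 + 131 = 324; with slat thickness 21, the top is 345 mm.


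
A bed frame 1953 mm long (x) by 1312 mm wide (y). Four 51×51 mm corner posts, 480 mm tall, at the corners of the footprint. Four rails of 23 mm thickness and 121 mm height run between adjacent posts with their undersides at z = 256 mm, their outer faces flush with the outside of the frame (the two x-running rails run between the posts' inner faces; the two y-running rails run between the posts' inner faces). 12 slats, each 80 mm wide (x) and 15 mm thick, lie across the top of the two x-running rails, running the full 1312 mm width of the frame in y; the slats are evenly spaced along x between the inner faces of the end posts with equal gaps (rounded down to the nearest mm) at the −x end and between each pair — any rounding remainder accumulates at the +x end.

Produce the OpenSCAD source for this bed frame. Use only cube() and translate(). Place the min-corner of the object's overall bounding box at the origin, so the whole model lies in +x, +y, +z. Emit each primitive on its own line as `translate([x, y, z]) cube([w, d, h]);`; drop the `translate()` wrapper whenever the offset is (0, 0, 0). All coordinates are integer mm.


cube([51, 51, 480]);
translate([0, 1261, 0]) cube([51, 51, 480]);
translate([1902, 0, 0]) cube([51, 51, 480]);
translate([1902, 1261, 0]) cube([51, 51, 480]);
translate([51, 0, 256]) cube([1851, 23, 121]);
translate([51, 1289, 256]) cube([1851, 23, 121]);
translate([0, 51, 256]) cube([23, 1210, 121]);
translate([1930, 51, 256]) cube([23, 1210, 121]);
translate([119, 0, 377]) cube([80, 1312, 15]);
translate([267, 0, 377]) cube([80, 1312, 15]);
translate([415, 0, 377]) cube([80, 1312, 15]);
translate([563, 0, 377]) cube([80, 1312, 15]);
translate([711, 0, 377]) cube([80, 1312, 15]);
translate([859, 0, 377]) cube([80, 1312, 15]);
translate([1007, 0, 377]) cube([80, 1312, 15]);
translate([1155, 0, 377]) cube([80, 1312, 15]);
translate([1303, 0, 377]) cube([80, 1312, 15]);
translate([1451, 0, 377]) cube([80, 1312, 15]);
translate([1599, 0, 377]) cube([80, 1312, 15]);
translate([1747, 0, 377]) cube([80, 1312, 15]);


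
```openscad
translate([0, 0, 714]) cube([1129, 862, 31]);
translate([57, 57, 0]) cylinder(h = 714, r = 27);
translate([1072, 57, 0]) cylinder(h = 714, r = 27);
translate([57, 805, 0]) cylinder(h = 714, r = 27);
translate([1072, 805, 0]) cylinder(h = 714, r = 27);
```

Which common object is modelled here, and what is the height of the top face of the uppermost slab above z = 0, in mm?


A table. The table height is 745 mm.

A 1129×862×31 slab sits at z = 714 on four Ø54 mm round legs — a table. The top surface is at 714 + 31 = 745 mm.


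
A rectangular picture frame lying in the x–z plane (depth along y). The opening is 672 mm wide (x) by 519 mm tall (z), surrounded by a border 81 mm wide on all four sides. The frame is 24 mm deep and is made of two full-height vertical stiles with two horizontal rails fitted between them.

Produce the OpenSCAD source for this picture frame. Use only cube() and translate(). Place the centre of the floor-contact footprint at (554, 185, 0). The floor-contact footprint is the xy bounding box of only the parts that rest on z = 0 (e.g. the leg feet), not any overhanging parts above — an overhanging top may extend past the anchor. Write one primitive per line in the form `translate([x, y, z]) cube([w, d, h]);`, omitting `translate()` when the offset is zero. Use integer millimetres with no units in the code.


translate([137, 173, 0]) cube([81, 24, 681]);
translate([890, 173, 0]) cube([81, 24, 681]);
translate([218, 173, 0]) cube([672, 24, 81]);
translate([218, 173, 600]) cube([672, 24, 81]);


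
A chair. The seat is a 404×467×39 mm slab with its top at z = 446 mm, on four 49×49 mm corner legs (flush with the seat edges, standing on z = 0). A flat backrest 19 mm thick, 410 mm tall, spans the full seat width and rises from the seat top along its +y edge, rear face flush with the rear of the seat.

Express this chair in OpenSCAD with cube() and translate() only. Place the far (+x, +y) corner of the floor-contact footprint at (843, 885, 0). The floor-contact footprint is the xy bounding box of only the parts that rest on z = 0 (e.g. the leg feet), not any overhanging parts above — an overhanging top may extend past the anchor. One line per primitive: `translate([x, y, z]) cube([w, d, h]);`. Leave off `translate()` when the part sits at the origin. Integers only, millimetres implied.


translate([439, 418, 407]) cube([404, 467, 39]);
translate([439, 418, 0]) cube([49, 49, 407]);
translate([794, 418, 0]) cube([49, 49, 407]);
translate([439, 836, 0]) cube([49, 49, 407]);
translate([794, 836, 0]) cube([49, 49, 407]);
translate([439, 866, 446]) cube([404, 19, 410]);


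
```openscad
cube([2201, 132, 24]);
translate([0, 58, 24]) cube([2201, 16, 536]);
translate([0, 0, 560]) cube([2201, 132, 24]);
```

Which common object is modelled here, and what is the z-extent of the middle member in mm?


An I-beam. The web height is 536 mm.

Two wide flanges with a thin centred web — an I-beam. Overall 584 mm minus two 24 mm flanges gives a web of 584 − 2·24 = 536 mm.


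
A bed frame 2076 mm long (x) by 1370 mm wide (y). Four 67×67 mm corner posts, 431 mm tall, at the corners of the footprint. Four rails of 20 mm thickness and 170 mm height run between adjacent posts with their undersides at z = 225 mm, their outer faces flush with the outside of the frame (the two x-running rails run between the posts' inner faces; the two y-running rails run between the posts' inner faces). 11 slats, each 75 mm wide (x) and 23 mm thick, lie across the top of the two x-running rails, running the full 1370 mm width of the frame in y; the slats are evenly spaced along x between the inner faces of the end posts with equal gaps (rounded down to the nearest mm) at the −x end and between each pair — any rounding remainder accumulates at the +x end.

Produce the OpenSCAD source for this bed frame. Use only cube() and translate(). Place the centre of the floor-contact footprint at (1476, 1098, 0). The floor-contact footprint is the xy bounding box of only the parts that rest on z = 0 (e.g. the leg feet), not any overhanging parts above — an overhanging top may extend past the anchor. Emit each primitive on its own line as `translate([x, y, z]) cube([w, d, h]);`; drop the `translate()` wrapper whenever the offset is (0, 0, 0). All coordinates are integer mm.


// slat z = rail_z + rail_h = 225 + 170 = 395
// slat gap = ⌊(1942 − 11·75) / 12⌋ = 93
translate([438, 413, 0]) cube([67, 67, 431]);
translate([438, 1716, 0]) cube([67, 67, 431]);
translate([2447, 413, 0]) cube([67, 67, 431]);
translate([2447, 1716, 0]) cube([67, 67, 431]);
translate([505, 413, 225]) cube([1942, 20, 170]);
translate([505, 1763, 225]) cube([1942, 20, 170]);
translate([438, 480, 225]) cube([20, 1236, 170]);
translate([2494, 480, 225]) cube([20, 1236, 170]);
translate([598, 413, 395]) cube([75, 1370, 23]);
translate([766, 413, 395]) cube([75, 1370, 23]);
translate([934, 413, 395]) cube([75, 1370, 23]);
translate([1102, 413, 395]) cube([75, 1370, 23]);
translate([1270, 413, 395]) cube([75, 1370, 23]);
translate([1438, 413, 395]) cube([75, 1370, 23]);
translate([1606, 413, 395]) cube([75, 1370, 23]);
translate([1774, 413, 395]) cube([75, 1370, 23]);
translate([1942, 413, 395]) cube([75, 1370, 23]);
translate([2110, 413, 395]) cube([75, 1370, 23]);
translate([2278, 413, 395]) cube([75, 1370, 23]);


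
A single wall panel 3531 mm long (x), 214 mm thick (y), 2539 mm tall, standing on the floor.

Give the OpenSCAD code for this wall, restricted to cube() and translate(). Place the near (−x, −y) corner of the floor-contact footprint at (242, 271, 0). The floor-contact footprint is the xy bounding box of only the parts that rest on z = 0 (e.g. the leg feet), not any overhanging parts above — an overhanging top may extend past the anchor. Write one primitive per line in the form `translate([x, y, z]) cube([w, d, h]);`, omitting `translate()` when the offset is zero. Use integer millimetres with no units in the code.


translate([242, 271, 0]) cube([3531, 214, 2539]);


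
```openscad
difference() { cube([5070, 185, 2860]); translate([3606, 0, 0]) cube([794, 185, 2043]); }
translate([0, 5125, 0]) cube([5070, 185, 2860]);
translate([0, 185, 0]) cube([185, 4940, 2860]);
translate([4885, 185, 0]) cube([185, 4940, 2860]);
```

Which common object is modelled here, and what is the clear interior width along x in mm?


A single room. The interior width is 4700 mm.

Four walls enclosing a rectangle with a door in the front wall — a room. Outside width 5070 minus two 185 mm walls gives 4700 mm.


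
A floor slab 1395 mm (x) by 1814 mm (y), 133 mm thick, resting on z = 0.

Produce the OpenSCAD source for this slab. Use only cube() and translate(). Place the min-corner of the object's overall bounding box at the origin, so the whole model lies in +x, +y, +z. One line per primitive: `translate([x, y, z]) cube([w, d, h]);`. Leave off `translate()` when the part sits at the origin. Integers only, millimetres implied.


cube([1395, 1814, 133]);


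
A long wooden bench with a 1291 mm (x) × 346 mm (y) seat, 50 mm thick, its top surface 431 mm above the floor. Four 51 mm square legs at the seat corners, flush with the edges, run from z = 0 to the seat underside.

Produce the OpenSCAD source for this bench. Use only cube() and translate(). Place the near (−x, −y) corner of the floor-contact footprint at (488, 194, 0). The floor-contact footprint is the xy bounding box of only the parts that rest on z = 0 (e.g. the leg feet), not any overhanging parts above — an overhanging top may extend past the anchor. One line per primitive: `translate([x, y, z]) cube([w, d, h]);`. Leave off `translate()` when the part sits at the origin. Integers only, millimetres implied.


translate([488, 194, 381]) cube([1291, 346, 50]);
translate([488, 194, 0]) cube([51, 51, 381]);
translate([488, 489, 0]) cube([51, 51, 381]);
translate([1728, 194, 0]) cube([51, 51, 381]);
translate([1728, 489, 0]) cube([51, 51, 381]);


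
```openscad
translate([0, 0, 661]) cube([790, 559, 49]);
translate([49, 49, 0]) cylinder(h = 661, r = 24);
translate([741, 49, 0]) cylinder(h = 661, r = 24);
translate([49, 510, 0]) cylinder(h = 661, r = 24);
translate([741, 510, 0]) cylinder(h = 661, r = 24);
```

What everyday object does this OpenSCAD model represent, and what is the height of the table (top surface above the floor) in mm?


A table. The table height is 710 mm.

A 790×559×49 slab sits at z = 661 on four Ø48 mm round legs — a table. The top surface is at 661 + 49 = 710 mm.


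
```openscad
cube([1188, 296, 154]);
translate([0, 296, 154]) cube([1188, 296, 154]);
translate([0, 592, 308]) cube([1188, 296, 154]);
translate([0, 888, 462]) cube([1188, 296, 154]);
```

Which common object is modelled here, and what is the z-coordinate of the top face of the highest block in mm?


A staircase. The total rise is 616 mm.

4 identical blocks, each offset up and back from the previous — a staircase. Each step is 154 mm tall and there are 4 of them, so the total rise is 4 × 154 = 616 mm.


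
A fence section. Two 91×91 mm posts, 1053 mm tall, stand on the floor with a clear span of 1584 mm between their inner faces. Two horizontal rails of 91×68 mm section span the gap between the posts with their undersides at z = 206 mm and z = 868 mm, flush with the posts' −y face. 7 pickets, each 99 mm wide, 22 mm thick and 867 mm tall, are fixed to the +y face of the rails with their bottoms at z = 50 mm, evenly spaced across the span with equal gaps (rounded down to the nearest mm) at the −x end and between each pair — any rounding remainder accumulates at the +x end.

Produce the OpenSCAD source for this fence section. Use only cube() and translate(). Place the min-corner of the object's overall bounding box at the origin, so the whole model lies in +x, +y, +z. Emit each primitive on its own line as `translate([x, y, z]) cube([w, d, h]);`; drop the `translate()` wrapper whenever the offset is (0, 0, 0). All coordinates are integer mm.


cube([91, 91, 1053]);
translate([1675, 0, 0]) cube([91, 91, 1053]);
translate([91, 0, 206]) cube([1584, 91, 68]);
translate([91, 0, 868]) cube([1584, 91, 68]);
translate([202, 91, 50]) cube([99, 22, 867]);
translate([412, 91, 50]) cube([99, 22, 867]);
translate([622, 91, 50]) cube([99, 22, 867]);
translate([832, 91, 50]) cube([99, 22, 867]);
translate([1042, 91, 50]) cube([99, 22, 867]);
translate([1252, 91, 50]) cube([99, 22, 867]);
translate([1462, 91, 50]) cube([99, 22, 867]);


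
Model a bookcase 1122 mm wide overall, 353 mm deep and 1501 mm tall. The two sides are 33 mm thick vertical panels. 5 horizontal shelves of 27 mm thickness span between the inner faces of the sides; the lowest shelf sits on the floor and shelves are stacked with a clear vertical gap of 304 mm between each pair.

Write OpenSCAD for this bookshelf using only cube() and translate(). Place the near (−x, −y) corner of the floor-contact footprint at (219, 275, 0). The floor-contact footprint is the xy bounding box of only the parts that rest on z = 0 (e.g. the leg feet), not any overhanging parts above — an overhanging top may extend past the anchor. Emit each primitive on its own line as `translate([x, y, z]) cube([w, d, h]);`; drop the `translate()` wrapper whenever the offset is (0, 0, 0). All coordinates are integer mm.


translate([219, 275, 0]) cube([33, 353, 1501]);
translate([1308, 275, 0]) cube([33, 353, 1501]);
translate([252, 275, 0]) cube([1056, 353, 27]);
translate([252, 275, 331]) cube([1056, 353, 27]);
translate([252, 275, 662]) cube([1056, 353, 27]);
translate([252, 275, 993]) cube([1056, 353, 27]);
translate([252, 275, 1324]) cube([1056, 353, 27]);


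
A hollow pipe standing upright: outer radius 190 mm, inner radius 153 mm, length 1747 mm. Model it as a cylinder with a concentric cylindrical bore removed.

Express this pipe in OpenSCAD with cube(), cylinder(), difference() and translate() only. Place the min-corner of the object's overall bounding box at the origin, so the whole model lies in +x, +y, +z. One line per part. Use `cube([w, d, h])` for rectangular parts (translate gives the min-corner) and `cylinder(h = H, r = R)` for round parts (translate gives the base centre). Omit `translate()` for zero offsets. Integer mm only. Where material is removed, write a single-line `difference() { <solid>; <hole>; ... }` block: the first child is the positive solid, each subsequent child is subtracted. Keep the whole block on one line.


difference() { translate([190, 190, 0]) cylinder(h = 1747, r = 190); translate([190, 190, 0]) cylinder(h = 1747, r = 153); }


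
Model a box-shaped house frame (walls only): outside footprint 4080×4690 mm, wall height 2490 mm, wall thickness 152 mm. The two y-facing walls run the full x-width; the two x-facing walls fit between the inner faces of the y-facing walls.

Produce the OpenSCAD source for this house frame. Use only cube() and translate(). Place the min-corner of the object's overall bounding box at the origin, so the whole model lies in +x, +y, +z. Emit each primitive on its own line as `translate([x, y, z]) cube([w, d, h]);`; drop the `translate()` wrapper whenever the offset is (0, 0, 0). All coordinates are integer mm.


cube([4080, 152, 2490]);
translate([0, 4538, 0]) cube([4080, 152, 2490]);
translate([0, 152, 0]) cube([152, 4386, 2490]);
translate([3928, 152, 0]) cube([152, 4386, 2490]);


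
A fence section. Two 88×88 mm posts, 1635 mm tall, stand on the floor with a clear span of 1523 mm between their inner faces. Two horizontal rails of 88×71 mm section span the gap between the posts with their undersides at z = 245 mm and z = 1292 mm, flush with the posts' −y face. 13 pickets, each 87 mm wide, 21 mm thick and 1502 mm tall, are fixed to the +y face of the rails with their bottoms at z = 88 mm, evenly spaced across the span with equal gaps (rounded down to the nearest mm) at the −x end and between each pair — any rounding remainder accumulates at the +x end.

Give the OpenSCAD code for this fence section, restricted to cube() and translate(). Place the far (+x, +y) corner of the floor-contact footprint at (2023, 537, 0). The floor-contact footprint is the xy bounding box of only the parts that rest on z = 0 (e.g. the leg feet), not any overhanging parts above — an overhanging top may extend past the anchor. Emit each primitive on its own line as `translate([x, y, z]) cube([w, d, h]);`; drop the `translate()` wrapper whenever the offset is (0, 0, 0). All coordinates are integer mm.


translate([324, 449, 0]) cube([88, 88, 1635]);
translate([1935, 449, 0]) cube([88, 88, 1635]);
translate([412, 449, 245]) cube([1523, 88, 71]);
translate([412, 449, 1292]) cube([1523, 88, 71]);
translate([440, 537, 88]) cube([87, 21, 1502]);
translate([555, 537, 88]) cube([87, 21, 1502]);
translate([670, 537, 88]) cube([87, 21, 1502]);
translate([785, 537, 88]) cube([87, 21, 1502]);
translate([900, 537, 88]) cube([87, 21, 1502]);
translate([1015, 537, 88]) cube([87, 21, 1502]);
translate([1130, 537, 88]) cube([87, 21, 1502]);
translate([1245, 537, 88]) cube([87, 21, 1502]);
translate([1360, 537, 88]) cube([87, 21, 1502]);
translate([1475, 537, 88]) cube([87, 21, 1502]);
translate([1590, 537, 88]) cube([87, 21, 1502]);
translate([1705, 537, 88]) cube([87, 21, 1502]);
translate([1820, 537, 88]) cube([87, 21, 1502]);


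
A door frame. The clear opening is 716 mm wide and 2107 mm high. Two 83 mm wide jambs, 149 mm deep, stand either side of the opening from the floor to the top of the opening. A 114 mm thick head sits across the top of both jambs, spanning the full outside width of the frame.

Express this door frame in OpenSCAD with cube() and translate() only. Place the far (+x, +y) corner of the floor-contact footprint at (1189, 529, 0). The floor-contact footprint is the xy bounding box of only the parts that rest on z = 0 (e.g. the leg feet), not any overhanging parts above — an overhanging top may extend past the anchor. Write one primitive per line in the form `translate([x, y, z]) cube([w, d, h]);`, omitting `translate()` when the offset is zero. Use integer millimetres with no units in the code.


translate([307, 380, 0]) cube([83, 149, 2107]);
translate([1106, 380, 0]) cube([83, 149, 2107]);
translate([307, 380, 2107]) cube([882, 149, 114]);


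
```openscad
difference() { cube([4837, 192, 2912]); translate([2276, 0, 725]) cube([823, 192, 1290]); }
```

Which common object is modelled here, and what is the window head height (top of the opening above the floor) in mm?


A wall with a window opening. The window head height is 2015 mm.

A wall with a rectangular opening subtracted — a window. Sill at z = 725, opening 1290 mm tall, so the head is at 725 + 1290 = 2015 mm.


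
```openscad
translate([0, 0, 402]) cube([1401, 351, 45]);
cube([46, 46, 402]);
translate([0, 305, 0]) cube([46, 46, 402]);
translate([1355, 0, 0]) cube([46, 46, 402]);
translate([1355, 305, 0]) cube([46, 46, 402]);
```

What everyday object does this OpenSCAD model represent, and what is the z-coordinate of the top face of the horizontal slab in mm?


A bench. The seat-top height is 447 mm.

A long slab on four corner posts — a bench. The slab sits at z = 402 with thickness 45, so the top is 402 + 45 = 447 mm.


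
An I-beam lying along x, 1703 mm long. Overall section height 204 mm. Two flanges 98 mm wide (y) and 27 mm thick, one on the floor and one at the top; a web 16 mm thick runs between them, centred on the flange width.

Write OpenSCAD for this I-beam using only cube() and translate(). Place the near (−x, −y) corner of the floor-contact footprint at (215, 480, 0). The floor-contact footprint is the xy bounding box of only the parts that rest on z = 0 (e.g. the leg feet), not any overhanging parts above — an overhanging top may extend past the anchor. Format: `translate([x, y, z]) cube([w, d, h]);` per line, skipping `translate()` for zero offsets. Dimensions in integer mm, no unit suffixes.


translate([215, 480, 0]) cube([1703, 98, 27]);
translate([215, 521, 27]) cube([1703, 16, 150]);
translate([215, 480, 177]) cube([1703, 98, 27]);


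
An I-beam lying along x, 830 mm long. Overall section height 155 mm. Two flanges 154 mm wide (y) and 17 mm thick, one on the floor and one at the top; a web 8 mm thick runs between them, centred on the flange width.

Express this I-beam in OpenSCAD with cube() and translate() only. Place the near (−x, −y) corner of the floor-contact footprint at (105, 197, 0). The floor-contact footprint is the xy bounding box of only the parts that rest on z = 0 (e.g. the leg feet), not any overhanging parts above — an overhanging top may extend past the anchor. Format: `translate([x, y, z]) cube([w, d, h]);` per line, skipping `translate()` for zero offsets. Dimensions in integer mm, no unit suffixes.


translate([105, 197, 0]) cube([830, 154, 17]);
translate([105, 270, 17]) cube([830, 8, 121]);
translate([105, 197, 138]) cube([830, 154, 17]);


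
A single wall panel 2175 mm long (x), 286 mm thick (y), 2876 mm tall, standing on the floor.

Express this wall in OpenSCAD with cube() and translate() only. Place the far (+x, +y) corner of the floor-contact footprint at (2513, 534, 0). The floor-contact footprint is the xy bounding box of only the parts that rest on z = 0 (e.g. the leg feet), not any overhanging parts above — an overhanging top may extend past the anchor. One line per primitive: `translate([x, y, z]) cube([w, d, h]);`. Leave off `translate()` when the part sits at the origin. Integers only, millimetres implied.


translate([338, 248, 0]) cube([2175, 286, 2876]);


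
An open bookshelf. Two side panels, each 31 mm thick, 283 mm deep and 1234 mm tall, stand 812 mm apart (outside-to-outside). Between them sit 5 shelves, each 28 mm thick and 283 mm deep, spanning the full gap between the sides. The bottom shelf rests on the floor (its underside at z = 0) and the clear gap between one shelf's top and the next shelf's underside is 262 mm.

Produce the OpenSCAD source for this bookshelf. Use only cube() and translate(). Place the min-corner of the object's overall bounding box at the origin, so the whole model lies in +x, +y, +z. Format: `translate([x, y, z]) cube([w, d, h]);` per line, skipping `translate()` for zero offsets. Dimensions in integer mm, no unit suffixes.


cube([31, 283, 1234]);
translate([781, 0, 0]) cube([31, 283, 1234]);
translate([31, 0, 0]) cube([750, 283, 28]);
translate([31, 0, 290]) cube([750, 283, 28]);
translate([31, 0, 580]) cube([750, 283, 28]);
translate([31, 0, 870]) cube([750, 283, 28]);
translate([31, 0, 1160]) cube([750, 283, 28]);


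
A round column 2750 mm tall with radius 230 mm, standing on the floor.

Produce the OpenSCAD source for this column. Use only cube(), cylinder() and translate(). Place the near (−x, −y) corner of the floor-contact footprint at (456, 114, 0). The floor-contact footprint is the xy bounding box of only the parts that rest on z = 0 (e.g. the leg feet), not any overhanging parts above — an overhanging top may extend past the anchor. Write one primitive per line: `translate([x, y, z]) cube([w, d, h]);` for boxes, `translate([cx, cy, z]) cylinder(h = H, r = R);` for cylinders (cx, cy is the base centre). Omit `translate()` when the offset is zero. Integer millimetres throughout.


translate([686, 344, 0]) cylinder(h = 2750, r = 230);


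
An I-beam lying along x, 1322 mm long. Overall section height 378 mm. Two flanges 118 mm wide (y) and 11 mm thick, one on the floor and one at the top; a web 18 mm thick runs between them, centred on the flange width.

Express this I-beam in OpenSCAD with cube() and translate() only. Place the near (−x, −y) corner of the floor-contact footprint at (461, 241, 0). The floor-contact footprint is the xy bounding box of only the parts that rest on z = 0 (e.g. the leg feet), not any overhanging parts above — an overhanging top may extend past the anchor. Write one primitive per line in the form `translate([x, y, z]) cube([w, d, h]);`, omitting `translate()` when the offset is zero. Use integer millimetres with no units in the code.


translate([461, 241, 0]) cube([1322, 118, 11]);
translate([461, 291, 11]) cube([1322, 18, 356]);
translate([461, 241, 367]) cube([1322, 118, 11]);


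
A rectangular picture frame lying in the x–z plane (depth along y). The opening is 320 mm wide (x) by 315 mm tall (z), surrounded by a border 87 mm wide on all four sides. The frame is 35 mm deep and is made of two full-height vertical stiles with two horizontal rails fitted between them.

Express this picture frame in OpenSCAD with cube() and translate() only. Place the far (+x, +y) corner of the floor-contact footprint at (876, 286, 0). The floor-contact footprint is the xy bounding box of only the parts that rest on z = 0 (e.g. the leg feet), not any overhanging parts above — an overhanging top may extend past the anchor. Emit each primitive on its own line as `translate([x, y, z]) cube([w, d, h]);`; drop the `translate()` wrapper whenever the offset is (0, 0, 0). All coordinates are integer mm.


translate([382, 251, 0]) cube([87, 35, 489]);
translate([789, 251, 0]) cube([87, 35, 489]);
translate([469, 251, 0]) cube([320, 35, 87]);
translate([469, 251, 402]) cube([320, 35, 87]);


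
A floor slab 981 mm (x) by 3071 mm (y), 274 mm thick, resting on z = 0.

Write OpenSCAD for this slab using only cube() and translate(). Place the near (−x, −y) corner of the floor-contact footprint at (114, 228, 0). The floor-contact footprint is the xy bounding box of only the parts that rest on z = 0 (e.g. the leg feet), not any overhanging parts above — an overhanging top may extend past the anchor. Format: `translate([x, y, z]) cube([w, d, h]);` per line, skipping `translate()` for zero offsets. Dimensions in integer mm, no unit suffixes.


translate([114, 228, 0]) cube([981, 3071, 274]);


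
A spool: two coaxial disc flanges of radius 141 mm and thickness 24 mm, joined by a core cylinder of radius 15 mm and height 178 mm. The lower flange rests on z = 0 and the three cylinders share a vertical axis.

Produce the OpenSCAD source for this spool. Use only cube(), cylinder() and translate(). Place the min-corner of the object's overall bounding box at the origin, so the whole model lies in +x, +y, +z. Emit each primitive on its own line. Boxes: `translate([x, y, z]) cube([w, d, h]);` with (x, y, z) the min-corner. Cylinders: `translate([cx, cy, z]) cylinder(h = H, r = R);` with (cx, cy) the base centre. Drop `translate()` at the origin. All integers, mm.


translate([141, 141, 0]) cylinder(h = 24, r = 141);
translate([141, 141, 24]) cylinder(h = 178, r = 15);
translate([141, 141, 202]) cylinder(h = 24, r = 141);


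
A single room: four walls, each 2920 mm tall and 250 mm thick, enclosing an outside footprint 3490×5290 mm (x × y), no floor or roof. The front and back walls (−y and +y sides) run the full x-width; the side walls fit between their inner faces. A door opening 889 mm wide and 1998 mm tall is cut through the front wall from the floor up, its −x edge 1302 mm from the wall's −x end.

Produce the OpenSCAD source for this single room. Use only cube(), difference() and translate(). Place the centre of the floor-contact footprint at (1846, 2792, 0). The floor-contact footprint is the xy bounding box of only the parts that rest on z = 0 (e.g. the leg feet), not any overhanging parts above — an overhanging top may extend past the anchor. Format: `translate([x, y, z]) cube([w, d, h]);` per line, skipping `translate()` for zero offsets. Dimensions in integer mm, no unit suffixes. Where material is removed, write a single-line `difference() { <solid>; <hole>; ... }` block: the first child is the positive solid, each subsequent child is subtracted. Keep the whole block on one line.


difference() { translate([101, 147, 0]) cube([3490, 250, 2920]); translate([1403, 147, 0]) cube([889, 250, 1998]); }
translate([101, 5187, 0]) cube([3490, 250, 2920]);
translate([101, 397, 0]) cube([250, 4790, 2920]);
translate([3341, 397, 0]) cube([250, 4790, 2920]);


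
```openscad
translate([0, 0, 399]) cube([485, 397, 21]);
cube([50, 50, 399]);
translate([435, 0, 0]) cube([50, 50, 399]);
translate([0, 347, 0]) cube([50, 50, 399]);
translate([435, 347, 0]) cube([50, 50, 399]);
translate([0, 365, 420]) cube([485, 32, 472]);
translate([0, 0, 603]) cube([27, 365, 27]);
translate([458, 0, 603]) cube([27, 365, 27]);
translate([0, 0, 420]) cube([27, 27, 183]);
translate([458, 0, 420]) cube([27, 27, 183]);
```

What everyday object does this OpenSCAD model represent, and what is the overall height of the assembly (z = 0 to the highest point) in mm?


A chair. The overall height is 892 mm.

A slab on four corner posts with a tall panel at the back — a chair. The seat slab sits at z = 399 with thickness 21, and the 472 mm backrest starts at the seat top, so the overall height is 399 + 21 + 472 = 892 mm.


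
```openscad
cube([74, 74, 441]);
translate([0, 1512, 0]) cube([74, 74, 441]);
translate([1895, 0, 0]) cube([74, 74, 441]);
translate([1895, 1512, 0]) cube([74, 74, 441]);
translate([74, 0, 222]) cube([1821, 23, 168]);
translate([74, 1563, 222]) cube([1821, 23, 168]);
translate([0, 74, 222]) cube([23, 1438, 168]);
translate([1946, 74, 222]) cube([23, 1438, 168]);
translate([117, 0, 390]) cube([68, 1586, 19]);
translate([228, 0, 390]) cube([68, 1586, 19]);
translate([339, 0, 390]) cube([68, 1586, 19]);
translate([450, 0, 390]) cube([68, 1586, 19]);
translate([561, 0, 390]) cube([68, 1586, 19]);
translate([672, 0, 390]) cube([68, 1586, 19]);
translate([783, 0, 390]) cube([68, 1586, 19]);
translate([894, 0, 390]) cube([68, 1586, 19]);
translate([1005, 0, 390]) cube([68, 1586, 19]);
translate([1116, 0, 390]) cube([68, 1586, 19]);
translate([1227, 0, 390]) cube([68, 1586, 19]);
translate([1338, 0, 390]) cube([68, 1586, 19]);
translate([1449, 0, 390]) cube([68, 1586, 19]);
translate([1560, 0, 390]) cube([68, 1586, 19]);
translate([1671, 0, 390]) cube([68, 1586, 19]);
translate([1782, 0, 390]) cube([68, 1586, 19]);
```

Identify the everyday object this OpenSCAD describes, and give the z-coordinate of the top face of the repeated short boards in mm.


A bed frame. The slat-top height is 409 mm.

Four posts, four rails, and a row of slats — a bed frame. Slats sit on the rails at z = 222 + 168 = 390; with slat thickness 19, the top is 409 mm.


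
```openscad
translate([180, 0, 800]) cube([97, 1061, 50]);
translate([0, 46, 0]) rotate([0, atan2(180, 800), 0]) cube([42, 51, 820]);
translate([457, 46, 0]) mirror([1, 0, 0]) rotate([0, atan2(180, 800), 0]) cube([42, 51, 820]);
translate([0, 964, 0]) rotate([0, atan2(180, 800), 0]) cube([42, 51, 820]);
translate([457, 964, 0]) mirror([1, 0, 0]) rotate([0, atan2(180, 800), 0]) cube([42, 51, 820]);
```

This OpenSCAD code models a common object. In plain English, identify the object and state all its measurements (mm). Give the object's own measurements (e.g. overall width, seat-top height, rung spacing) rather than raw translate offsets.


A sawhorse. A 97×1061×50 mm beam (x, y, z) sits on two A-frame leg pairs. Each pair is two raked legs of 42×51 mm section (51 mm along y) splaying symmetrically in x. Each leg rises 800 mm vertically over 180 mm of horizontal reach and is 820 mm long along its own axis. Every leg's outer bottom edge rests on the floor and its outer top edge meets a bottom edge of the beam — the left legs (tilting toward +x) meet the beam's −x bottom edge, the right legs (their mirror images, tilting toward −x) meet its +x bottom edge — so the leg tops tuck under the beam, the beam's underside is 800 mm above the floor, and the feet are 457 mm apart outside-to-outside with the beam centred between them. The two leg pairs are set in 46 mm from either end of the beam.


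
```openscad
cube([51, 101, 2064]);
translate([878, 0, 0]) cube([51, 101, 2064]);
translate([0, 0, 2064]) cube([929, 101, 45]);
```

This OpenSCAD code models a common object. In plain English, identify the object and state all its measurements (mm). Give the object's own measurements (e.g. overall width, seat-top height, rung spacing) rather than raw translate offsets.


A door frame. The clear opening is 827 mm wide and 2064 mm high. Two 51 mm wide jambs, 101 mm deep, stand either side of the opening from the floor to the top of the opening. A 45 mm thick head sits across the top of both jambs, spanning the full outside width of the frame.


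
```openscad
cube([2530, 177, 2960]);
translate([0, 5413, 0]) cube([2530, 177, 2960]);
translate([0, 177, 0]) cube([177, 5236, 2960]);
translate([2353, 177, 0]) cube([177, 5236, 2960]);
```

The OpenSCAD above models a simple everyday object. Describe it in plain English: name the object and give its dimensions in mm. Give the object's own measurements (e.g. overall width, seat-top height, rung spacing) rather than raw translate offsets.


The wall frame of a small rectangular building: four walls, each 2960 mm tall and 177 mm thick, enclosing a footprint 2530 mm (x) by 5590 mm (y) outside-to-outside, with no floor or roof. The front and back walls (the −y and +y sides) span the full width; the two side walls fit between them.


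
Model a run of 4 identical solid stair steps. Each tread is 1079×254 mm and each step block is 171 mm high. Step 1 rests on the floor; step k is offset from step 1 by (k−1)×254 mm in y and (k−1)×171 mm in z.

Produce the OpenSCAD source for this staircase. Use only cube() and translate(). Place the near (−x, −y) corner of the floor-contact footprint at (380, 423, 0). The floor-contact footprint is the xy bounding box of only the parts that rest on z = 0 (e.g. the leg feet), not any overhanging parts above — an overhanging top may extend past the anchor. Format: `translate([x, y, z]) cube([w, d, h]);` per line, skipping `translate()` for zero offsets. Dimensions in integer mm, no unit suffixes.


translate([380, 423, 0]) cube([1079, 254, 171]);
translate([380, 677, 171]) cube([1079, 254, 171]);
translate([380, 931, 342]) cube([1079, 254, 171]);
translate([380, 1185, 513]) cube([1079, 254, 171]);


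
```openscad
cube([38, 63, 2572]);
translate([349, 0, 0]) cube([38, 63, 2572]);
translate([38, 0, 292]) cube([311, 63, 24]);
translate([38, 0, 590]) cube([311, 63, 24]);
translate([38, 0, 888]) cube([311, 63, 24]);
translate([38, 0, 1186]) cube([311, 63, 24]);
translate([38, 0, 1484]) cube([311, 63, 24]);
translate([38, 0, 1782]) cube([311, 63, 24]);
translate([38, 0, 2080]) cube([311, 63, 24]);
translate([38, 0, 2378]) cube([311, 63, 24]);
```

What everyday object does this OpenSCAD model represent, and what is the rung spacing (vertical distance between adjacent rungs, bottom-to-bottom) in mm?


A ladder. The rung spacing is 298 mm.

Two tall 38×63 posts with 8 short bars between them — a ladder. Adjacent rungs sit at z = 292 and z = 590, so the spacing is 590 − 292 = 298 mm.


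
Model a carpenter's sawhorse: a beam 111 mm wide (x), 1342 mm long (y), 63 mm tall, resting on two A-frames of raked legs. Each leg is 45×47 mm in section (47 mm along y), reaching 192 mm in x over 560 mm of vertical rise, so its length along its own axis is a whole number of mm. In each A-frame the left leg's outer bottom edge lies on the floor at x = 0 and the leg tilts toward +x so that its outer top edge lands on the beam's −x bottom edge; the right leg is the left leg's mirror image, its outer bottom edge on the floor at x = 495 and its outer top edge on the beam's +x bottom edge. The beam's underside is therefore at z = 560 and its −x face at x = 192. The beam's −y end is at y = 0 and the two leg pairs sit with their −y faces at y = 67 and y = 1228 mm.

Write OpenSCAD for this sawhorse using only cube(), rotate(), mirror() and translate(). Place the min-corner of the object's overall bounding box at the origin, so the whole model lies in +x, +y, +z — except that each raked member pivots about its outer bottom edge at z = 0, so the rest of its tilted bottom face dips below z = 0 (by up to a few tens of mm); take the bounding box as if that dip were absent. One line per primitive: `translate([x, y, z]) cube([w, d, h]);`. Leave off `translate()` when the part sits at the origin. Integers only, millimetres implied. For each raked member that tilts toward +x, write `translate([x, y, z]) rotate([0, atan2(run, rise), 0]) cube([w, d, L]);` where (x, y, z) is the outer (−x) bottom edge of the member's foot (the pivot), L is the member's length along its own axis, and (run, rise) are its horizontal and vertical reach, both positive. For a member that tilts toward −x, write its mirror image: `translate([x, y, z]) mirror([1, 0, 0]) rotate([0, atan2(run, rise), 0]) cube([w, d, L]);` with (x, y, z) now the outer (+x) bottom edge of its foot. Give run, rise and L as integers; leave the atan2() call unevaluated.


// leg length = √(192² + 560²) = 592
// right-leg outer foot x = 2·192 + 111 = 495
// beam min-corner = (192, 0, 560)
translate([192, 0, 560]) cube([111, 1342, 63]);
translate([0, 67, 0]) rotate([0, atan2(192, 560), 0]) cube([45, 47, 592]);
translate([495, 67, 0]) mirror([1, 0, 0]) rotate([0, atan2(192, 560), 0]) cube([45, 47, 592]);
translate([0, 1228, 0]) rotate([0, atan2(192, 560), 0]) cube([45, 47, 592]);
translate([495, 1228, 0]) mirror([1, 0, 0]) rotate([0, atan2(192, 560), 0]) cube([45, 47, 592]);
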